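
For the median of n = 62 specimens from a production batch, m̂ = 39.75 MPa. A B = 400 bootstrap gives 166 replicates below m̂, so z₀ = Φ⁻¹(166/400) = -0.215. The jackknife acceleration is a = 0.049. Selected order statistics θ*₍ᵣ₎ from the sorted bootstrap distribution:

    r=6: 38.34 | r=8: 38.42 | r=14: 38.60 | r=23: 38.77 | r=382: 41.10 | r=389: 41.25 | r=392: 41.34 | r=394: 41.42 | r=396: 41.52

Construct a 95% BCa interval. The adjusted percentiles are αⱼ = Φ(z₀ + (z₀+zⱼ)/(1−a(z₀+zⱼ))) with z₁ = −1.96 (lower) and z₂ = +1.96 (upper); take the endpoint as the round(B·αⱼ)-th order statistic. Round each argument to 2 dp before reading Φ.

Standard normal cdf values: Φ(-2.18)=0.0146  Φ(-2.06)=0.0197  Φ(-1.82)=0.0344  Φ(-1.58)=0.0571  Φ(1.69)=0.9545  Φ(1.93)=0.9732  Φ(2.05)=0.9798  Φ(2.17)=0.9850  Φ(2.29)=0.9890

(38.34, 41.10)

Lower: z₀ + z₁ = -0.215 + (-1.960) = -2.175; 1 − a(z₀+z₁) = 1 − (0.049)(-2.175) = 1.1066; argument = -0.215 + (-2.175)/1.1066 = -2.1805 → -2.18.
α₁ = Φ(-2.18) = 0.0146; rank = round(400 × 0.0146) = 6; θ*₍6₎ = 38.34.
Upper: z₀ + z₂ = 1.745; 1 − a(z₀+z₂) = 0.9145; argument = 1.6932 → 1.69; α₂ = 0.9545; rank = 382; θ*₍382₎ = 41.10.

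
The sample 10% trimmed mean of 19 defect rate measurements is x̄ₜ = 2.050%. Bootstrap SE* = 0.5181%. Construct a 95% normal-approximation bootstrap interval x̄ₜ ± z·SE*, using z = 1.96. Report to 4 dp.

Margin = 1.96 × 0.5181 = 1.01548
Interval: 2.050 ± 1.01548

(1.0345, 3.0655)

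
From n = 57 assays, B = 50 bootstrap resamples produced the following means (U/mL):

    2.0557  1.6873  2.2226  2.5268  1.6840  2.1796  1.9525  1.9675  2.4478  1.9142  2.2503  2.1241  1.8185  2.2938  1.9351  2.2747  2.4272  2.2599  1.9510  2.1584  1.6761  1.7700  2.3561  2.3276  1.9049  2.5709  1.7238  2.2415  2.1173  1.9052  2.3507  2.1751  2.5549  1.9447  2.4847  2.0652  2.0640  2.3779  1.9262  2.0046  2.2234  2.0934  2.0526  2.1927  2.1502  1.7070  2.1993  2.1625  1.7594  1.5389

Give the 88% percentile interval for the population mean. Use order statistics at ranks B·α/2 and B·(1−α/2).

(1.6840, 2.4847)

Sorted replicates: 1.5389, 1.6761, 1.6840, 1.6873, 1.7070, 1.7238, 1.7594, 1.7700, 1.8185, 1.9049, 1.9052, 1.9142, 1.9262, 1.9351, 1.9447, 1.9510, 1.9525, 1.9675, 2.0046, 2.0526, 2.0557, 2.0640, 2.0652, 2.0934, 2.1173, 2.1241, 2.1502, 2.1584, 2.1625, 2.1751, 2.1796, 2.1927, 2.1993, 2.2226, 2.2234, 2.2415, 2.2503, 2.2599, 2.2747, 2.2938, 2.3276, 2.3507, 2.3561, 2.3779, 2.4272, 2.4478, 2.4847, 2.5268, 2.5549, 2.5709
α = 0.12; lower rank = 50 × 0.060 = 3; upper rank = 50 × 0.940 = 47.
The 3rd smallest replicate is 1.6840; the 47th is 2.4847.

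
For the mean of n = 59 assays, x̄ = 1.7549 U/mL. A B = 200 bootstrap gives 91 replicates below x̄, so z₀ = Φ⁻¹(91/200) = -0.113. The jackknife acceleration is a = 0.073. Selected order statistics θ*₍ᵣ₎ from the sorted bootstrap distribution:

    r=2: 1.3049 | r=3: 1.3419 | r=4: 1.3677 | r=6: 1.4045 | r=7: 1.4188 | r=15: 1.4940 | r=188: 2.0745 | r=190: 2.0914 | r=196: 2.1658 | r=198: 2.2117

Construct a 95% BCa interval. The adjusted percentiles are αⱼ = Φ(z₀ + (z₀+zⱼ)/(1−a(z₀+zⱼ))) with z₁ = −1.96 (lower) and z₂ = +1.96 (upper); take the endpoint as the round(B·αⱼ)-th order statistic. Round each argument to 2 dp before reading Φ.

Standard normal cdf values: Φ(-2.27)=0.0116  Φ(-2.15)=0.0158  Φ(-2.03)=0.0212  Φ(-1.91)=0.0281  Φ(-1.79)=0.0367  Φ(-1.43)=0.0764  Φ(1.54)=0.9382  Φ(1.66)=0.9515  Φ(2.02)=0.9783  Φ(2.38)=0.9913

Lower: z₀ + z₁ = -0.113 + (-1.960) = -2.073; 1 − a(z₀+z₁) = 1 − (0.073)(-2.073) = 1.1513; argument = -0.113 + (-2.073)/1.1513 = -1.9135 → -1.91.
α₁ = Φ(-1.91) = 0.0281; rank = round(200 × 0.0281) = 6; θ*₍6₎ = 1.4045.
Upper: z₀ + z₂ = 1.847; 1 − a(z₀+z₂) = 0.8652; argument = 2.0218 → 2.02; α₂ = 0.9783; rank = 196; θ*₍196₎ = 2.1658.

(1.4045, 2.1658)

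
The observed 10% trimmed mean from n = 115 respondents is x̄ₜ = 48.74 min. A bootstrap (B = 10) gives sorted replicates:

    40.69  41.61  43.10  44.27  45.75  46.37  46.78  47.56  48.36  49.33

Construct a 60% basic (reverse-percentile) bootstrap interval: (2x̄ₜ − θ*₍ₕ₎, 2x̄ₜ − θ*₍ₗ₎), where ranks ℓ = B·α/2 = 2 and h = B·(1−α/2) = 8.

(49.92, 55.87)

Percentile endpoints at ranks 2 and 8: θ*₍2₎ = 41.61, θ*₍8₎ = 47.56.
Basic interval reflects these around x̄ₜ:
  lower = 2 × 48.74 − 47.56 = 49.92
  upper = 2 × 48.74 − 41.61 = 55.87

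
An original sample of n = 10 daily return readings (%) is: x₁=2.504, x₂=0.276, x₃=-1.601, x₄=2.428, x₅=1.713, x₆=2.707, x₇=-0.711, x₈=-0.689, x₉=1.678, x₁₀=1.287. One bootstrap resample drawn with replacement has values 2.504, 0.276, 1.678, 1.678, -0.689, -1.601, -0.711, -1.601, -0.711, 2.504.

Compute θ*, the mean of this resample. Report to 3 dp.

θ* = 0.333

Mean = (2.504 + 0.276 + 1.678 + 1.678 + (-0.689) + (-1.601) + (-0.711) + (-1.601) + (-0.711) + 2.504) / 10 = 3.3270 / 10 = 0.333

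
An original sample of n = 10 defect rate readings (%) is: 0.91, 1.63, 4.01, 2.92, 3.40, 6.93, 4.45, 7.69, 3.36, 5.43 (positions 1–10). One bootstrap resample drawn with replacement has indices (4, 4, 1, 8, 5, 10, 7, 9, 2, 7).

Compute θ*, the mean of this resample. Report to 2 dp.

θ* = 3.72

Resample values: 2.92, 2.92, 0.91, 7.69, 3.40, 5.43, 4.45, 3.36, 1.63, 4.45.
Mean = (2.92 + 2.92 + 0.91 + 7.69 + 3.40 + 5.43 + 4.45 + 3.36 + 1.63 + 4.45) / 10 = 37.160 / 10 = 3.72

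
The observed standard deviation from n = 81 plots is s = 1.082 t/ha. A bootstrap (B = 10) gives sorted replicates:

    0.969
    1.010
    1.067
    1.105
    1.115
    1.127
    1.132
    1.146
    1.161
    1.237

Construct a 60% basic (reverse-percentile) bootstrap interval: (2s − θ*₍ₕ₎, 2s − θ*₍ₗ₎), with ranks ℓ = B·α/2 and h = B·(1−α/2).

Percentile endpoints at ranks 2 and 8: θ*₍2₎ = 1.010, θ*₍8₎ = 1.146.
Basic interval reflects these around s:
  lower = 2 × 1.082 − 1.146 = 1.018
  upper = 2 × 1.082 − 1.010 = 1.154

(1.018, 1.154)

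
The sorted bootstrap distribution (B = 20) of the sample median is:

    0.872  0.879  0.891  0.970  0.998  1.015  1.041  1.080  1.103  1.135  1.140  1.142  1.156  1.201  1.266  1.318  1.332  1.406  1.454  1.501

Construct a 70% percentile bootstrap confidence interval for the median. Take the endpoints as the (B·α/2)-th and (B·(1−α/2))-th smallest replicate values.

α = 0.30; lower rank = 20 × 0.150 = 3; upper rank = 20 × 0.850 = 17.
The 3rd smallest replicate is 0.891; the 17th is 1.332.

(0.891, 1.332)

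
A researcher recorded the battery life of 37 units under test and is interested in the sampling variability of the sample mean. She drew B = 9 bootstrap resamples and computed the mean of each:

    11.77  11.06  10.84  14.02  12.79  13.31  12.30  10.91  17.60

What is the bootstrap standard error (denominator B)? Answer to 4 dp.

Bootstrap SE is the standard deviation of the 9 replicate means.
Mean of replicates: (11.77 + 11.06 + 10.84 + 14.02 + 12.79 + 13.31 + 12.30 + 10.91 + 17.60) / 9 = 114.60000 / 9 = 12.73333
Sum of squared deviations: (−0.96333)² + (−1.67333)² + (−1.89333)² + (+1.28667)² + (+0.05667)² + (+0.57667)² + (−0.43333)² + (−1.82333)² + (+4.86667)² = 36.50080
Variance = 36.50080 / 9 = 4.05564
SE* = √4.05564

SE* = 2.0139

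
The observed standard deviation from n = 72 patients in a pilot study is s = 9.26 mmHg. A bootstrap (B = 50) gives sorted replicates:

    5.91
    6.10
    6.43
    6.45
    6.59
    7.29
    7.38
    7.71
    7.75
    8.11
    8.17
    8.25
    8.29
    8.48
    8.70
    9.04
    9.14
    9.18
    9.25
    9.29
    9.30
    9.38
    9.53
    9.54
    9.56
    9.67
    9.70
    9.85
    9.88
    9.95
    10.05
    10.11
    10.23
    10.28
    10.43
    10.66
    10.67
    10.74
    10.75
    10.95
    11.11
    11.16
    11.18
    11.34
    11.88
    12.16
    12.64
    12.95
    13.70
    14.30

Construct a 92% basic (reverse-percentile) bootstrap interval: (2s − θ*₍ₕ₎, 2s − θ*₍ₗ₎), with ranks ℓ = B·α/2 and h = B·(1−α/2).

(5.57, 12.42)

Percentile endpoints at ranks 2 and 48: θ*₍2₎ = 6.10, θ*₍48₎ = 12.95.
Basic interval reflects these around s:
  lower = 2 × 9.26 − 12.95 = 5.57
  upper = 2 × 9.26 − 6.10 = 12.42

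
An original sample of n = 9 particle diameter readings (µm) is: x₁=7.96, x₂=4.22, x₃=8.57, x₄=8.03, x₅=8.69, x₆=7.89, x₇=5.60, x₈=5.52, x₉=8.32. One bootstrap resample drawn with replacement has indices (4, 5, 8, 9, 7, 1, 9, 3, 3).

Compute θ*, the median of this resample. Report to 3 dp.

θ* = 8.320

Resample values: 8.03, 8.69, 5.52, 8.32, 5.60, 7.96, 8.32, 8.57, 8.57.
Sorted: 5.52, 5.60, 7.96, 8.03, 8.32, 8.32, 8.57, 8.57, 8.69
Median = middle value = 8.320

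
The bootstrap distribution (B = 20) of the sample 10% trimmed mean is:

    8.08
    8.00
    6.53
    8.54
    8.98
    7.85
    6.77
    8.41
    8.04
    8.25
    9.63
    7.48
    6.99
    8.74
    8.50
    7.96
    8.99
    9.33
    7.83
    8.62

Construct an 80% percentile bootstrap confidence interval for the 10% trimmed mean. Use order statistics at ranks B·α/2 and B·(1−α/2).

(6.77, 8.99)

Sorted replicates: 6.53, 6.77, 6.99, 7.48, 7.83, 7.85, 7.96, 8.00, 8.04, 8.08, 8.25, 8.41, 8.50, 8.54, 8.62, 8.74, 8.98, 8.99, 9.33, 9.63
α = 0.20; lower rank = 20 × 0.100 = 2; upper rank = 20 × 0.900 = 18.
The 2nd smallest replicate is 6.77; the 18th is 8.99.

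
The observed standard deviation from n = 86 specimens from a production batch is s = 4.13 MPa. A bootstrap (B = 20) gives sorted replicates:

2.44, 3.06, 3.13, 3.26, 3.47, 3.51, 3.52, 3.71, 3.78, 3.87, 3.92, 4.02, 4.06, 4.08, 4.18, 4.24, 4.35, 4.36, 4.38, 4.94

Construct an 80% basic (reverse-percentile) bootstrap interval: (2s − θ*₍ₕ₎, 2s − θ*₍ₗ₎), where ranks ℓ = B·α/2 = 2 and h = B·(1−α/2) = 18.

(3.90, 5.20)

Percentile endpoints at ranks 2 and 18: θ*₍2₎ = 3.06, θ*₍18₎ = 4.36.
Basic interval reflects these around s:
  lower = 2 × 4.13 − 4.36 = 3.90
  upper = 2 × 4.13 − 3.06 = 5.20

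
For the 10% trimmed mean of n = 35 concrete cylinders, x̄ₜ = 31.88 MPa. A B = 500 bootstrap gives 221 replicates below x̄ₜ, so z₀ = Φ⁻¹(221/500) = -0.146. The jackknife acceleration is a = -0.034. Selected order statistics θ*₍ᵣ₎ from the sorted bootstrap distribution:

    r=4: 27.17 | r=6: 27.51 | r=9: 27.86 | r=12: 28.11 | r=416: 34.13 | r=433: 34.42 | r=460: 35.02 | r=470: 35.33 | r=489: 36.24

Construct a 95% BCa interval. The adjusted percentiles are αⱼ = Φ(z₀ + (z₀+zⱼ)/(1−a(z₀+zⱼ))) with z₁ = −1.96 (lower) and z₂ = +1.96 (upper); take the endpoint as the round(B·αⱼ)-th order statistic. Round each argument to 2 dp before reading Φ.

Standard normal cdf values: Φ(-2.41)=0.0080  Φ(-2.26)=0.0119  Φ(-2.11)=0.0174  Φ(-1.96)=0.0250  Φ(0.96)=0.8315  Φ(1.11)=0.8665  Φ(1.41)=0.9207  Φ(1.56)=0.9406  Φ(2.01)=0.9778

(27.17, 35.33)

Lower: z₀ + z₁ = -0.146 + (-1.960) = -2.106; 1 − a(z₀+z₁) = 1 − (-0.034)(-2.106) = 0.9284; argument = -0.146 + (-2.106)/0.9284 = -2.4144 → -2.41.
α₁ = Φ(-2.41) = 0.0080; rank = round(500 × 0.0080) = 4; θ*₍4₎ = 27.17.
Upper: z₀ + z₂ = 1.814; 1 − a(z₀+z₂) = 1.0617; argument = 1.5626 → 1.56; α₂ = 0.9406; rank = 470; θ*₍470₎ = 35.33.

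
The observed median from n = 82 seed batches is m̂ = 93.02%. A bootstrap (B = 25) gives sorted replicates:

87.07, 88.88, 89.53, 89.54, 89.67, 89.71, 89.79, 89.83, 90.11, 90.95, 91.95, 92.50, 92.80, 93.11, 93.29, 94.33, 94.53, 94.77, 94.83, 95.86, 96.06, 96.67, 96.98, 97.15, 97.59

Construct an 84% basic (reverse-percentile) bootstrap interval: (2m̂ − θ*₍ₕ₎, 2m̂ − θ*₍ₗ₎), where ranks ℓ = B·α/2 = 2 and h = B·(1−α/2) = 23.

Percentile endpoints at ranks 2 and 23: θ*₍2₎ = 88.88, θ*₍23₎ = 96.98.
Basic interval reflects these around m̂:
  lower = 2 × 93.02 − 96.98 = 89.06
  upper = 2 × 93.02 − 88.88 = 97.16

(89.06, 97.16)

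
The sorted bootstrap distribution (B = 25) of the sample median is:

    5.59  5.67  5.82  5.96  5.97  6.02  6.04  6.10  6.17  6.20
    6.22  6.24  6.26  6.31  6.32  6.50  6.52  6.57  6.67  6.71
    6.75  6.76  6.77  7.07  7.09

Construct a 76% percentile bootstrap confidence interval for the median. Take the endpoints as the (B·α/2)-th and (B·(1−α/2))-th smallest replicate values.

(5.82, 6.76)

α = 0.24; lower rank = 25 × 0.120 = 3; upper rank = 25 × 0.880 = 22.
The 3rd smallest replicate is 5.82; the 22nd is 6.76.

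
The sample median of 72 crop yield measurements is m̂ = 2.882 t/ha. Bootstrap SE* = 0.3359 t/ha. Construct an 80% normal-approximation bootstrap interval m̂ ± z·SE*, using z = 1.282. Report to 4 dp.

(2.4514, 3.3126)

Margin = 1.282 × 0.3359 = 0.43062
Interval: 2.882 ± 0.43062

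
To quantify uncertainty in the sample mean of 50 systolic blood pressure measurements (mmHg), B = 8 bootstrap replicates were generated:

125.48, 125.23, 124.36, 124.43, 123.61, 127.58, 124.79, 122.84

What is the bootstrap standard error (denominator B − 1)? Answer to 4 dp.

SE* = 1.4124

Bootstrap SE is the standard deviation of the 8 replicate means.
Mean of replicates: (125.48 + 125.23 + 124.36 + 124.43 + 123.61 + 127.58 + 124.79 + 122.84) / 8 = 998.32000 / 8 = 124.79000
Sum of squared deviations: (+0.69000)² + (+0.44000)² + (−0.43000)² + (−0.36000)² + (−1.18000)² + (+2.79000)² + (+0.00000)² + (−1.95000)² = 13.96320
Variance = 13.96320 / 7 = 1.99474
SE* = √1.99474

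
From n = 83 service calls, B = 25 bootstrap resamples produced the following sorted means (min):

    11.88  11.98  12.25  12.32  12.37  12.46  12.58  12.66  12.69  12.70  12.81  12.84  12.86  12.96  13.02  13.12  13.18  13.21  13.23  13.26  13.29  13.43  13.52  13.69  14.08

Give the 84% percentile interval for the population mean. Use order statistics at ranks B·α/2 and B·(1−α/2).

α = 0.16; lower rank = 25 × 0.080 = 2; upper rank = 25 × 0.920 = 23.
The 2nd smallest replicate is 11.98; the 23rd is 13.52.

(11.98, 13.52)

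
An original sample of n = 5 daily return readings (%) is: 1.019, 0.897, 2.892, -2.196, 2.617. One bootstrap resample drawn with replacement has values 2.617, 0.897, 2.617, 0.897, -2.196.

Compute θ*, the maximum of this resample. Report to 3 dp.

Maximum = 2.617

θ* = 2.617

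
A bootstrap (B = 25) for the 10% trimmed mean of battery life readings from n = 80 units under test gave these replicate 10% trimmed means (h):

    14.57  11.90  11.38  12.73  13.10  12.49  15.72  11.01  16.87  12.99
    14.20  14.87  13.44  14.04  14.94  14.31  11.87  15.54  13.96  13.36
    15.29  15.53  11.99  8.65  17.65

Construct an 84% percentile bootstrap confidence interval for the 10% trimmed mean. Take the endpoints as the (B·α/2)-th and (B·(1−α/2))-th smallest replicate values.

Sorted replicates: 8.65, 11.01, 11.38, 11.87, 11.90, 11.99, 12.49, 12.73, 12.99, 13.10, 13.36, 13.44, 13.96, 14.04, 14.20, 14.31, 14.57, 14.87, 14.94, 15.29, 15.53, 15.54, 15.72, 16.87, 17.65
α = 0.16; lower rank = 25 × 0.080 = 2; upper rank = 25 × 0.920 = 23.
The 2nd smallest replicate is 11.01; the 23rd is 15.72.

(11.01, 15.72)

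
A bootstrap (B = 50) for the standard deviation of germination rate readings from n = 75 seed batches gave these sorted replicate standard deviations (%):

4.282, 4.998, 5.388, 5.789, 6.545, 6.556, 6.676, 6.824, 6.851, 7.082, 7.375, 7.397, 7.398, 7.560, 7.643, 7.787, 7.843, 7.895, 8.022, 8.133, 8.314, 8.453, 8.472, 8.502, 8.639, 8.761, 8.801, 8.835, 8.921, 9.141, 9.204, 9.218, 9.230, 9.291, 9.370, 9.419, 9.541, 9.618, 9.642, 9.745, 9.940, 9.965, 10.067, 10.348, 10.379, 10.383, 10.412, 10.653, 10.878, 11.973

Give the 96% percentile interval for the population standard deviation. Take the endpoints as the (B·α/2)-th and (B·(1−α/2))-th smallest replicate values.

(4.282, 10.878)

α = 0.04; lower rank = 50 × 0.020 = 1; upper rank = 50 × 0.980 = 49.
The 1st smallest replicate is 4.282; the 49th is 10.878.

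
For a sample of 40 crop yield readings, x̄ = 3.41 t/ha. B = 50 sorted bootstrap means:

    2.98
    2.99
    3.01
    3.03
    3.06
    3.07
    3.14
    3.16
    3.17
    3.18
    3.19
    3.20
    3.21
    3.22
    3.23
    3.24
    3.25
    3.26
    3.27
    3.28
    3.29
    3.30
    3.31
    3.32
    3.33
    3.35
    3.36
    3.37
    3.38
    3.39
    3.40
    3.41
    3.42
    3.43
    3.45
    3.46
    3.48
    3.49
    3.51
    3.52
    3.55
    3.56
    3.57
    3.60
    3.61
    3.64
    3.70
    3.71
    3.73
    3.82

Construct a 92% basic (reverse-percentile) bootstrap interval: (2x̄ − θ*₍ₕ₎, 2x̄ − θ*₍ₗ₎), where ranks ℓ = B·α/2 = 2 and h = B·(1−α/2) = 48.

Percentile endpoints at ranks 2 and 48: θ*₍2₎ = 2.99, θ*₍48₎ = 3.71.
Basic interval reflects these around x̄:
  lower = 2 × 3.41 − 3.71 = 3.11
  upper = 2 × 3.41 − 2.99 = 3.83

(3.11, 3.83)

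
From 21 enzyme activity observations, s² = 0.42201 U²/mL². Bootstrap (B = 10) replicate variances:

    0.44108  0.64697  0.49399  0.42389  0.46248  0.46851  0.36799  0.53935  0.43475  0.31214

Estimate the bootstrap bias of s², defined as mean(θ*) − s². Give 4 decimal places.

mean(θ*) = (0.44108 + 0.64697 + 0.49399 + 0.42389 + 0.46248 + 0.46851 + 0.36799 + 0.53935 + 0.43475 + 0.31214) / 10 = 0.45911
bias = 0.45911 − 0.42201

bias = +0.0371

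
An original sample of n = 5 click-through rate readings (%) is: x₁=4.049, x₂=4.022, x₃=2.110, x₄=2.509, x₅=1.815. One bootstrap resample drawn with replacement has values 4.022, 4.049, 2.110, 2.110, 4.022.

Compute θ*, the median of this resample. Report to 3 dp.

Sorted: 2.110, 2.110, 4.022, 4.022, 4.049
Median = middle value = 4.022

θ* = 4.022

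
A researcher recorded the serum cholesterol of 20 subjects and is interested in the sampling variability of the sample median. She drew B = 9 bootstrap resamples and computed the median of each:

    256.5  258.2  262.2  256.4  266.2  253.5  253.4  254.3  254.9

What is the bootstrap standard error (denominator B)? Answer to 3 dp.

SE* = 4.081

Bootstrap SE is the standard deviation of the 9 replicate medians.
Mean of replicates: (256.5 + 258.2 + 262.2 + 256.4 + 266.2 + 253.5 + 253.4 + 254.3 + 254.9) / 9 = 2315.6000 / 9 = 257.2889
Sum of squared deviations: (−0.7889)² + (+0.9111)² + (+4.9111)² + (−0.8889)² + (+8.9111)² + (−3.7889)² + (−3.8889)² + (−2.9889)² + (−2.3889)² = 149.8889
Variance = 149.8889 / 9 = 16.6543
SE* = √16.6543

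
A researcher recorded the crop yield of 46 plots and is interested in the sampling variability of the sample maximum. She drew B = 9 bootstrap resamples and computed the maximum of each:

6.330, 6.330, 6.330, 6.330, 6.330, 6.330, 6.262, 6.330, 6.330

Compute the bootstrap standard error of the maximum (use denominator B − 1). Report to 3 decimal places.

Bootstrap SE is the standard deviation of the 9 replicate maximums.
Mean of replicates: (6.330 + 6.330 + 6.330 + 6.330 + 6.330 + 6.330 + 6.262 + 6.330 + 6.330) / 9 = 56.90200 / 9 = 6.32244
Sum of squared deviations: (+0.00756)² + (+0.00756)² + (+0.00756)² + (+0.00756)² + (+0.00756)² + (+0.00756)² + (−0.06044)² + (+0.00756)² + (+0.00756)² = 0.00411
Variance = 0.00411 / 8 = 0.00051
SE* = √0.00051

SE* = 0.023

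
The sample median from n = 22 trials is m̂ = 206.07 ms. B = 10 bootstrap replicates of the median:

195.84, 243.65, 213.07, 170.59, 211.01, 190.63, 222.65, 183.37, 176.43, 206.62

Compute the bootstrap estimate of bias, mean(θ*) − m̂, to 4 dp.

bias = −4.6840

mean(θ*) = (195.84 + 243.65 + 213.07 + 170.59 + 211.01 + 190.63 + 222.65 + 183.37 + 176.43 + 206.62) / 10 = 201.38600
bias = 201.38600 − 206.07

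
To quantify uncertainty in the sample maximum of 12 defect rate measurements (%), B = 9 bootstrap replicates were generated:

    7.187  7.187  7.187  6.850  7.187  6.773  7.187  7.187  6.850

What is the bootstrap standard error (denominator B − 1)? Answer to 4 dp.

SE* = 0.1827

Bootstrap SE is the standard deviation of the 9 replicate maximums.
Mean of replicates: (7.187 + 7.187 + 7.187 + 6.850 + 7.187 + 6.773 + 7.187 + 7.187 + 6.850) / 9 = 63.59500 / 9 = 7.06611
Sum of squared deviations: (+0.12089)² + (+0.12089)² + (+0.12089)² + (−0.21611)² + (+0.12089)² + (−0.29311)² + (+0.12089)² + (+0.12089)² + (−0.21611)² = 0.26701
Variance = 0.26701 / 8 = 0.03338
SE* = √0.03338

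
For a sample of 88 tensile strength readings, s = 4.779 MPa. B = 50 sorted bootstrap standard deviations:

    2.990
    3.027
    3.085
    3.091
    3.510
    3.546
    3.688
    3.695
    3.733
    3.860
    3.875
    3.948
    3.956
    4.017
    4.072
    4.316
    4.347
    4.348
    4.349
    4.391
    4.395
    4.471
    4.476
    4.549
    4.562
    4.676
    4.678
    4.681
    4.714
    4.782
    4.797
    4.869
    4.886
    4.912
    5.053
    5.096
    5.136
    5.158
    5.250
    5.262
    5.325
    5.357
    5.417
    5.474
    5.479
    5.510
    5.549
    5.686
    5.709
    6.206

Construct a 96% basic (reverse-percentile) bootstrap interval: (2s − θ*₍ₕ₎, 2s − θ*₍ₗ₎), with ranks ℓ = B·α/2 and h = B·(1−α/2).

Percentile endpoints at ranks 1 and 49: θ*₍1₎ = 2.990, θ*₍49₎ = 5.709.
Basic interval reflects these around s:
  lower = 2 × 4.779 − 5.709 = 3.849
  upper = 2 × 4.779 − 2.990 = 6.568

(3.849, 6.568)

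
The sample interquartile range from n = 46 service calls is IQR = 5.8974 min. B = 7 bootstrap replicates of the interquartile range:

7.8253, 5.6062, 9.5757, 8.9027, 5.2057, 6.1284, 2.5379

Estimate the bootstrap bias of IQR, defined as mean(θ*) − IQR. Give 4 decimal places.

mean(θ*) = (7.8253 + 5.6062 + 9.5757 + 8.9027 + 5.2057 + 6.1284 + 2.5379) / 7 = 6.54027
bias = 6.54027 − 5.8974

bias = +0.6429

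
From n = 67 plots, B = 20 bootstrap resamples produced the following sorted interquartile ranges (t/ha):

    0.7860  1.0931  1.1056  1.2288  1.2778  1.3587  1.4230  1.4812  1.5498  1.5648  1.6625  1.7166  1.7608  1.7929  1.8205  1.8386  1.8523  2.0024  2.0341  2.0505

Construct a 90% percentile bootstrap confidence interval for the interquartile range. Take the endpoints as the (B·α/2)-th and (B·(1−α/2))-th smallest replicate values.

(0.7860, 2.0341)

α = 0.10; lower rank = 20 × 0.050 = 1; upper rank = 20 × 0.950 = 19.
The 1st smallest replicate is 0.7860; the 19th is 2.0341.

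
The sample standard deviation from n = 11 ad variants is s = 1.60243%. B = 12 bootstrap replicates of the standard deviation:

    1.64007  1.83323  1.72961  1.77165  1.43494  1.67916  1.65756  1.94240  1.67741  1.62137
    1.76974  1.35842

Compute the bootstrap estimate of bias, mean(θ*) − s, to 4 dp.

mean(θ*) = (1.64007 + 1.83323 + 1.72961 + 1.77165 + 1.43494 + 1.67916 + 1.65756 + 1.94240 + 1.67741 + 1.62137 + 1.76974 + 1.35842) / 12 = 1.67630
bias = 1.67630 − 1.60243

bias = +0.0739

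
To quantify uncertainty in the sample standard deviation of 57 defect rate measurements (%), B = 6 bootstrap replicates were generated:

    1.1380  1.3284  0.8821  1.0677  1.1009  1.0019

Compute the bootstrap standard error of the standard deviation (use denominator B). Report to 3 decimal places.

SE* = 0.136

Bootstrap SE is the standard deviation of the 6 replicate standard deviations.
Mean of replicates: (1.1380 + 1.3284 + 0.8821 + 1.0677 + 1.1009 + 1.0019) / 6 = 6.51900 / 6 = 1.08650
Sum of squared deviations: (+0.05150)² + (+0.24190)² + (−0.20440)² + (−0.01880)² + (+0.01440)² + (−0.08460)² = 0.11067
Variance = 0.11067 / 6 = 0.01844
SE* = √0.01844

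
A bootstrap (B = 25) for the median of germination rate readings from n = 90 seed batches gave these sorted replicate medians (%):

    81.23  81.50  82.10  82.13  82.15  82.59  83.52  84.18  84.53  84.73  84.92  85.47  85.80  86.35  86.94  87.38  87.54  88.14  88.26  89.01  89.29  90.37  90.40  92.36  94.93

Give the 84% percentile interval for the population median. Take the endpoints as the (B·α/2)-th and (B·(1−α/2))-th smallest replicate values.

α = 0.16; lower rank = 25 × 0.080 = 2; upper rank = 25 × 0.920 = 23.
The 2nd smallest replicate is 81.50; the 23rd is 90.40.

(81.50, 90.40)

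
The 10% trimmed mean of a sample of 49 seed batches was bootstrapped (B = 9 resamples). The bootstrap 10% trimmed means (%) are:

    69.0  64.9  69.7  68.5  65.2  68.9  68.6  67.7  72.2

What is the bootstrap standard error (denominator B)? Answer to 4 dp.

SE* = 2.0997

Bootstrap SE is the standard deviation of the 9 replicate 10% trimmed means.
Mean of replicates: (69.0 + 64.9 + 69.7 + 68.5 + 65.2 + 68.9 + 68.6 + 67.7 + 72.2) / 9 = 614.70000 / 9 = 68.30000
Sum of squared deviations: (+0.70000)² + (−3.40000)² + (+1.40000)² + (+0.20000)² + (−3.10000)² + (+0.60000)² + (+0.30000)² + (−0.60000)² + (+3.90000)² = 39.68000
Variance = 39.68000 / 9 = 4.40889
SE* = √4.40889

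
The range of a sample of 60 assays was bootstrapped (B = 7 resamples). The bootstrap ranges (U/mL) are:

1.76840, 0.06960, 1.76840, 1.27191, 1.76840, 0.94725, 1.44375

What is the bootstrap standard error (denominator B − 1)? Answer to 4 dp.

Bootstrap SE is the standard deviation of the 7 replicate ranges.
Mean of replicates: (1.76840 + 0.06960 + 1.76840 + 1.27191 + 1.76840 + 0.94725 + 1.44375) / 7 = 9.037710 / 7 = 1.291101
Sum of squared deviations: (+0.477299)² + (−1.221501)² + (+0.477299)² + (−0.019191)² + (+0.477299)² + (−0.343851)² + (+0.152649)² = 2.317411
Variance = 2.317411 / 6 = 0.386235
SE* = √0.386235

SE* = 0.6215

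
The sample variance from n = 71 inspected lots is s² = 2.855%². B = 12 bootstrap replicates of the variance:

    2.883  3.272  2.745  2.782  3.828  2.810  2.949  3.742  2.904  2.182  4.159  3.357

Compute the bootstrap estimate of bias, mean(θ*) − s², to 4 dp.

mean(θ*) = (2.883 + 3.272 + 2.745 + 2.782 + 3.828 + 2.810 + 2.949 + 3.742 + 2.904 + 2.182 + 4.159 + 3.357) / 12 = 3.13442
bias = 3.13442 − 2.855

bias = +0.2794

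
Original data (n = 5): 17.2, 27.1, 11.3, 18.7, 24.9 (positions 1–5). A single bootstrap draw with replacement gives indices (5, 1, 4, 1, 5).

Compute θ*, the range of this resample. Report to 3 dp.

Resample values: 24.9, 17.2, 18.7, 17.2, 24.9.
Range = 24.9 − 17.2 = 7.700

θ* = 7.700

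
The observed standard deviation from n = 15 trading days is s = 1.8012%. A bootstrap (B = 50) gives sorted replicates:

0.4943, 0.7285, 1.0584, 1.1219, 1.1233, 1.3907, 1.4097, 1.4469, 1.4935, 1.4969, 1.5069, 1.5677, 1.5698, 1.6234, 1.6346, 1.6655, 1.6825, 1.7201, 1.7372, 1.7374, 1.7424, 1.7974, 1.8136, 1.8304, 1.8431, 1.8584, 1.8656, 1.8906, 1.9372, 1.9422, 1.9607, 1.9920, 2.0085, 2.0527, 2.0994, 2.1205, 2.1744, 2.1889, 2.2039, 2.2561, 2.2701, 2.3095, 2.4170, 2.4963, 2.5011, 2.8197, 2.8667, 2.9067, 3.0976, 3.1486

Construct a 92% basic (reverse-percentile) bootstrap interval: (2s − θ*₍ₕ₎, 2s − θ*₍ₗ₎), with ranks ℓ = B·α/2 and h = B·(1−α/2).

(0.6957, 2.8739)

Percentile endpoints at ranks 2 and 48: θ*₍2₎ = 0.7285, θ*₍48₎ = 2.9067.
Basic interval reflects these around s:
  lower = 2 × 1.8012 − 2.9067 = 0.6957
  upper = 2 × 1.8012 − 0.7285 = 2.8739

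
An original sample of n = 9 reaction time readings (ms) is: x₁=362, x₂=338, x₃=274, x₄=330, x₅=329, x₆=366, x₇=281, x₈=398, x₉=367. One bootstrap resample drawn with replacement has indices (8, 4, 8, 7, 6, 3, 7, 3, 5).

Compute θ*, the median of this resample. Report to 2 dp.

Resample values: 398, 330, 398, 281, 366, 274, 281, 274, 329.
Sorted: 274, 274, 281, 281, 329, 330, 366, 398, 398
Median = middle value = 329.00

θ* = 329.00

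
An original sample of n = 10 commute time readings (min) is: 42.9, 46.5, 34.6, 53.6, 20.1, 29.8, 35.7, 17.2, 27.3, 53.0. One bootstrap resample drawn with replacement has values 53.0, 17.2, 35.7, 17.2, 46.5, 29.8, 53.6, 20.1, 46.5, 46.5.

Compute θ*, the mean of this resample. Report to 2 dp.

θ* = 36.61

Mean = (53.0 + 17.2 + 35.7 + 17.2 + 46.5 + 29.8 + 53.6 + 20.1 + 46.5 + 46.5) / 10 = 366.10 / 10 = 36.61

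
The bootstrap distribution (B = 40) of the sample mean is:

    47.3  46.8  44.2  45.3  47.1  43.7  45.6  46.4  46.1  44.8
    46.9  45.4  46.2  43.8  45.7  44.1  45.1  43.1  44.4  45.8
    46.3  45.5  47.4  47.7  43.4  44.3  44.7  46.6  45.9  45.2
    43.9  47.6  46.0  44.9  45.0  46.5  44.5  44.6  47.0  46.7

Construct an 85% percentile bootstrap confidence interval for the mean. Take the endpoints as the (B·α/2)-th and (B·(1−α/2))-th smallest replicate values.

Sorted replicates: 43.1, 43.4, 43.7, 43.8, 43.9, 44.1, 44.2, 44.3, 44.4, 44.5, 44.6, 44.7, 44.8, 44.9, 45.0, 45.1, 45.2, 45.3, 45.4, 45.5, 45.6, 45.7, 45.8, 45.9, 46.0, 46.1, 46.2, 46.3, 46.4, 46.5, 46.6, 46.7, 46.8, 46.9, 47.0, 47.1, 47.3, 47.4, 47.6, 47.7
α = 0.15; lower rank = 40 × 0.075 = 3; upper rank = 40 × 0.925 = 37.
The 3rd smallest replicate is 43.7; the 37th is 47.3.

(43.7, 47.3)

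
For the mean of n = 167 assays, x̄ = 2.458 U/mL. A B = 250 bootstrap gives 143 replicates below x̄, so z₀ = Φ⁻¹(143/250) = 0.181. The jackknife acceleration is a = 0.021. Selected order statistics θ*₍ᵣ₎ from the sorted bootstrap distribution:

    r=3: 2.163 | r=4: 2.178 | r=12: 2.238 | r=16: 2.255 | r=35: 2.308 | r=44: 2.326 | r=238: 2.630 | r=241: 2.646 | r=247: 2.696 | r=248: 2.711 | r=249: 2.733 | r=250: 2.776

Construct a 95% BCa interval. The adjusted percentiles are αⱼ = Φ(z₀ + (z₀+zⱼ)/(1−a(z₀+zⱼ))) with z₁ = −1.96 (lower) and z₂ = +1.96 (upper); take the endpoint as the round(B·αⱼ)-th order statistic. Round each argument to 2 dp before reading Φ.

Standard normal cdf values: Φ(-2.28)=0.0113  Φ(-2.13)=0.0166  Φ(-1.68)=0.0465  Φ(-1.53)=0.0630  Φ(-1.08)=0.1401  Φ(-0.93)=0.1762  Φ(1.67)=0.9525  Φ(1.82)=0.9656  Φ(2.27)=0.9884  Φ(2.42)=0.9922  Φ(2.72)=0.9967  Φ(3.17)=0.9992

Lower: z₀ + z₁ = 0.181 + (-1.960) = -1.779; 1 − a(z₀+z₁) = 1 − (0.021)(-1.779) = 1.0374; argument = 0.181 + (-1.779)/1.0374 = -1.5339 → -1.53.
α₁ = Φ(-1.53) = 0.0630; rank = round(250 × 0.0630) = 16; θ*₍16₎ = 2.255.
Upper: z₀ + z₂ = 2.141; 1 − a(z₀+z₂) = 0.9550; argument = 2.4228 → 2.42; α₂ = 0.9922; rank = 248; θ*₍248₎ = 2.711.

(2.255, 2.711)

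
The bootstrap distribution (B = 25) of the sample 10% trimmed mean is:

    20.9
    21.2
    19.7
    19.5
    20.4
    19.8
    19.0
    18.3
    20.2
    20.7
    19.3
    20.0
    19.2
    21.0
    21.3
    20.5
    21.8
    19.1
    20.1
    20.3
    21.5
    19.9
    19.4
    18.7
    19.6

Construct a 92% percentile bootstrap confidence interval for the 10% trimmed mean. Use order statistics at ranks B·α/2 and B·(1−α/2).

(18.3, 21.5)

Sorted replicates: 18.3, 18.7, 19.0, 19.1, 19.2, 19.3, 19.4, 19.5, 19.6, 19.7, 19.8, 19.9, 20.0, 20.1, 20.2, 20.3, 20.4, 20.5, 20.7, 20.9, 21.0, 21.2, 21.3, 21.5, 21.8
α = 0.08; lower rank = 25 × 0.040 = 1; upper rank = 25 × 0.960 = 24.
The 1st smallest replicate is 18.3; the 24th is 21.5.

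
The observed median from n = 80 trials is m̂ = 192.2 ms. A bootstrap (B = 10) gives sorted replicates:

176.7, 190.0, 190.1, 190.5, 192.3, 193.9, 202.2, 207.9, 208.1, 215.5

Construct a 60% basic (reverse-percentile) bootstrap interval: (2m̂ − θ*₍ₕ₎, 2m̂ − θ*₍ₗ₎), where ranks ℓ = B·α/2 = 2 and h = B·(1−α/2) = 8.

Percentile endpoints at ranks 2 and 8: θ*₍2₎ = 190.0, θ*₍8₎ = 207.9.
Basic interval reflects these around m̂:
  lower = 2 × 192.2 − 207.9 = 176.5
  upper = 2 × 192.2 − 190.0 = 194.4

(176.5, 194.4)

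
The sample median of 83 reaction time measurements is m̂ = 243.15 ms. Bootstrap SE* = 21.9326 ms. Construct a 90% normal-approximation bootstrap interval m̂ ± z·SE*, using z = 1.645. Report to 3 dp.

(207.071, 279.229)

Margin = 1.645 × 21.9326 = 36.0791
Interval: 243.15 ± 36.0791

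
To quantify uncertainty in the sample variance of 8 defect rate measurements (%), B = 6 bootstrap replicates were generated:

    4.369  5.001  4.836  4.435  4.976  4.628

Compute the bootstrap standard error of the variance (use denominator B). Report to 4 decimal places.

Bootstrap SE is the standard deviation of the 6 replicate variances.
Mean of replicates: (4.369 + 5.001 + 4.836 + 4.435 + 4.976 + 4.628) / 6 = 28.24500 / 6 = 4.70750
Sum of squared deviations: (−0.33850)² + (+0.29350)² + (+0.12850)² + (−0.27250)² + (+0.26850)² + (−0.07950)² = 0.36991
Variance = 0.36991 / 6 = 0.06165
SE* = √0.06165

SE* = 0.2483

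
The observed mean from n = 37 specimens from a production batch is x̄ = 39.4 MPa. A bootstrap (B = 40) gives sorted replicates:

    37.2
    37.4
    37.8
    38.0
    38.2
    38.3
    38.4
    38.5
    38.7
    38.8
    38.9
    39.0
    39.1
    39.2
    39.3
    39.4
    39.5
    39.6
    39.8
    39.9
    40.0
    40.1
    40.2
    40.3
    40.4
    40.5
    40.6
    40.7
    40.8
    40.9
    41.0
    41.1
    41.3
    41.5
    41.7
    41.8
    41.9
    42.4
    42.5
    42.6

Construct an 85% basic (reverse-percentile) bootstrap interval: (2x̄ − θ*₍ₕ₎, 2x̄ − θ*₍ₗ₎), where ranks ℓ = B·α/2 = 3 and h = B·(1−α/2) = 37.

(36.9, 41.0)

Percentile endpoints at ranks 3 and 37: θ*₍3₎ = 37.8, θ*₍37₎ = 41.9.
Basic interval reflects these around x̄:
  lower = 2 × 39.4 − 41.9 = 36.9
  upper = 2 × 39.4 − 37.8 = 41.0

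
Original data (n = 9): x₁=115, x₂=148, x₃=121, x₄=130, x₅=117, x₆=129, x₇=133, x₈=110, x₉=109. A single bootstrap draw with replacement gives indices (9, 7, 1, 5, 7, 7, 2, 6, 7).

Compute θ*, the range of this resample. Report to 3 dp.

Resample values: 109, 133, 115, 117, 133, 133, 148, 129, 133.
Range = 148 − 109 = 39.000

θ* = 39.000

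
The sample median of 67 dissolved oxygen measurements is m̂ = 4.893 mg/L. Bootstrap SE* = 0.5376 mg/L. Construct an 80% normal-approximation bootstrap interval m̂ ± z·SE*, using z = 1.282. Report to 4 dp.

(4.2038, 5.5822)

Margin = 1.282 × 0.5376 = 0.68920
Interval: 4.893 ± 0.68920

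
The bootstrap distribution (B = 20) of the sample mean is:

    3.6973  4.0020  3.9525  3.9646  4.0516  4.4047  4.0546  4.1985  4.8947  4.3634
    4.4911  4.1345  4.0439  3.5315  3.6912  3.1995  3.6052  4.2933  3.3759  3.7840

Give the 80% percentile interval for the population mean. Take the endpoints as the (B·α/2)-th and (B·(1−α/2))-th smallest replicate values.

Sorted replicates: 3.1995, 3.3759, 3.5315, 3.6052, 3.6912, 3.6973, 3.7840, 3.9525, 3.9646, 4.0020, 4.0439, 4.0516, 4.0546, 4.1345, 4.1985, 4.2933, 4.3634, 4.4047, 4.4911, 4.8947
α = 0.20; lower rank = 20 × 0.100 = 2; upper rank = 20 × 0.900 = 18.
The 2nd smallest replicate is 3.3759; the 18th is 4.4047.

(3.3759, 4.4047)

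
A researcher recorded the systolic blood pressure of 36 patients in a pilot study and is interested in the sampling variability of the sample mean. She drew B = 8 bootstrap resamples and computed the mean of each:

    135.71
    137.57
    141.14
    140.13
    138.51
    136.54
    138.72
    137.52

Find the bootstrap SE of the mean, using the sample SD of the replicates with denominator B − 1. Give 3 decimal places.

Bootstrap SE is the standard deviation of the 8 replicate means.
Mean of replicates: (135.71 + 137.57 + 141.14 + 140.13 + 138.51 + 136.54 + 138.72 + 137.52) / 8 = 1105.8400 / 8 = 138.2300
Sum of squared deviations: (−2.5200)² + (−0.6600)² + (+2.9100)² + (+1.9000)² + (+0.2800)² + (−1.6900)² + (+0.4900)² + (−0.7100)² = 22.5428
Variance = 22.5428 / 7 = 3.2204
SE* = √3.2204

SE* = 1.795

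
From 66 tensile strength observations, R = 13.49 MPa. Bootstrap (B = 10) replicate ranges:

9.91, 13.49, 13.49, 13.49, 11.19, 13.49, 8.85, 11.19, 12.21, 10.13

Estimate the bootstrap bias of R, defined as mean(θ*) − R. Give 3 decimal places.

mean(θ*) = (9.91 + 13.49 + 13.49 + 13.49 + 11.19 + 13.49 + 8.85 + 11.19 + 12.21 + 10.13) / 10 = 11.7440
bias = 11.7440 − 13.49

bias = −1.746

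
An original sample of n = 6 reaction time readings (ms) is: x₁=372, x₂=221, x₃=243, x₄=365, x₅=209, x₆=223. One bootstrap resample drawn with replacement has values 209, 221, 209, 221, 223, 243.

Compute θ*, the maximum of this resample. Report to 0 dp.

Maximum = 243

θ* = 243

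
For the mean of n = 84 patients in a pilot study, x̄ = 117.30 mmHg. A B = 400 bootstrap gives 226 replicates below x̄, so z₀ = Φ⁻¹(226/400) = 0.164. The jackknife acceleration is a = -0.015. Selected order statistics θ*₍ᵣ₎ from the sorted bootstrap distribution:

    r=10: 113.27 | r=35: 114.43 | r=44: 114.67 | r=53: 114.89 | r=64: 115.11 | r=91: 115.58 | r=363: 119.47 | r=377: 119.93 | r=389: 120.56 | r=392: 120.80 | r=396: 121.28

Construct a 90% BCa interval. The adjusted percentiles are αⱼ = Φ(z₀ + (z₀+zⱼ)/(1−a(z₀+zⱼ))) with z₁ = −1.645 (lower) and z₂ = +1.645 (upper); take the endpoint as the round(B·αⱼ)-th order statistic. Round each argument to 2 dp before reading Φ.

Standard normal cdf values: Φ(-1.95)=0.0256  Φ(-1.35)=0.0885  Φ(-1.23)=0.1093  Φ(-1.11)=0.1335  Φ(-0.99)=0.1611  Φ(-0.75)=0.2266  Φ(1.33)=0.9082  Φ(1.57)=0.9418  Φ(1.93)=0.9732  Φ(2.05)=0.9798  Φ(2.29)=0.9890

Lower: z₀ + z₁ = 0.164 + (-1.645) = -1.481; 1 − a(z₀+z₁) = 1 − (-0.015)(-1.481) = 0.9778; argument = 0.164 + (-1.481)/0.9778 = -1.3506 → -1.35.
α₁ = Φ(-1.35) = 0.0885; rank = round(400 × 0.0885) = 35; θ*₍35₎ = 114.43.
Upper: z₀ + z₂ = 1.809; 1 − a(z₀+z₂) = 1.0271; argument = 1.9252 → 1.93; α₂ = 0.9732; rank = 389; θ*₍389₎ = 120.56.

(114.43, 120.56)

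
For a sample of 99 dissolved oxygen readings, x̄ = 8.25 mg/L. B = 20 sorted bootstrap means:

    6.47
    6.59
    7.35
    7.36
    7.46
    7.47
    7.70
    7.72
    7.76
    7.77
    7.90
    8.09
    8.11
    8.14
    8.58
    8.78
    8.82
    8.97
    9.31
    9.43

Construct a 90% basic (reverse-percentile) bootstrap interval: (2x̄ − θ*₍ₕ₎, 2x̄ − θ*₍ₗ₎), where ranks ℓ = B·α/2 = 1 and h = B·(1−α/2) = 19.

Percentile endpoints at ranks 1 and 19: θ*₍1₎ = 6.47, θ*₍19₎ = 9.31.
Basic interval reflects these around x̄:
  lower = 2 × 8.25 − 9.31 = 7.19
  upper = 2 × 8.25 − 6.47 = 10.03

(7.19, 10.03)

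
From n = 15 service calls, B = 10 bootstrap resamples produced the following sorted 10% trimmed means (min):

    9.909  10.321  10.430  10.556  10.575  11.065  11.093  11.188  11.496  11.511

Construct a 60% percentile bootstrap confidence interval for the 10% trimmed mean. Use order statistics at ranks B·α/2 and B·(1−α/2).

(10.321, 11.188)

α = 0.40; lower rank = 10 × 0.200 = 2; upper rank = 10 × 0.800 = 8.
The 2nd smallest replicate is 10.321; the 8th is 11.188.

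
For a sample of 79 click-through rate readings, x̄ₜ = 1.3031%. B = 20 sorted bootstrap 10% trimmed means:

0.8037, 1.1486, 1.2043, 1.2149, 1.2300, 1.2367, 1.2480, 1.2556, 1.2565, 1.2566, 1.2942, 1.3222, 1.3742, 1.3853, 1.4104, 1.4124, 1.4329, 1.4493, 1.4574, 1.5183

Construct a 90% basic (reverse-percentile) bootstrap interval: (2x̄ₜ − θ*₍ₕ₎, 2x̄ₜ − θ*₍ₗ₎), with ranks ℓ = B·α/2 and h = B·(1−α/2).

(1.1488, 1.8025)

Percentile endpoints at ranks 1 and 19: θ*₍1₎ = 0.8037, θ*₍19₎ = 1.4574.
Basic interval reflects these around x̄ₜ:
  lower = 2 × 1.3031 − 1.4574 = 1.1488
  upper = 2 × 1.3031 − 0.8037 = 1.8025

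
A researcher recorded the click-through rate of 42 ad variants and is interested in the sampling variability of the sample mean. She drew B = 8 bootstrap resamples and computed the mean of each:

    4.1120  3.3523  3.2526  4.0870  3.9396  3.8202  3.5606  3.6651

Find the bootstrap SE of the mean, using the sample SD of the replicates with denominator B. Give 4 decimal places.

SE* = 0.3018

Bootstrap SE is the standard deviation of the 8 replicate means.
Mean of replicates: (4.1120 + 3.3523 + 3.2526 + 4.0870 + 3.9396 + 3.8202 + 3.5606 + 3.6651) / 8 = 29.78940 / 8 = 3.72368
Sum of squared deviations: (+0.38833)² + (−0.37138)² + (−0.47107)² + (+0.36332)² + (+0.21592)² + (+0.09652)² + (−0.16308)² + (−0.05858)² = 0.72860
Variance = 0.72860 / 8 = 0.09107
SE* = √0.09107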